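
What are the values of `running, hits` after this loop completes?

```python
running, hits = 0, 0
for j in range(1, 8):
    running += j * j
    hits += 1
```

Sum of squares and count
`running, hits` takes the values: (0, 0) → (1, 0) → (1, 1) → (5, 1) → (5, 2) → (14, 2) → (14, 3) → (30, 3) → (30, 4) → (55, 4) → (55, 5) → (91, 5) → (91, 6) → (140, 6) → (140, 7)

Answer: 140, 7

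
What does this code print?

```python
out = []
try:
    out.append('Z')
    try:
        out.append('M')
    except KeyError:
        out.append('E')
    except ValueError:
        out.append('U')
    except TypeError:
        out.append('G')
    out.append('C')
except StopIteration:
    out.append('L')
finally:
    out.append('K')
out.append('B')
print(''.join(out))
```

Execution trace: 'Z' (try body) → 'M' (inner try body, no exception) → 'C' (try body, no exception) → 'K' (finally) → 'B' (after the try/except). Output: ZMCKB

Answer: ZMCKB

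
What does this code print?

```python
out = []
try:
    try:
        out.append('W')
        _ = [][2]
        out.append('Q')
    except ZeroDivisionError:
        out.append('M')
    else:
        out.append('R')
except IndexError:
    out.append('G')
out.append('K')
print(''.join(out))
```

Execution trace: 'W' (inner try body) → 'G' (outer except IndexError) → 'K' (after the try/except). Output: WGK

Answer: WGK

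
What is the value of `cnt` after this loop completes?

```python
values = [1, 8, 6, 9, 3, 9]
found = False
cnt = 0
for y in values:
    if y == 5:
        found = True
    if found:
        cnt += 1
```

Count elements after first 5 in [1, 8, 6, 9, 3, 9]
`cnt` takes the values: 0

Answer: 0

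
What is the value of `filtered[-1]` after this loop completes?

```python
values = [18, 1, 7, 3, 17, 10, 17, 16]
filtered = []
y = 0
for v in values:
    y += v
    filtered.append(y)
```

Cumulative sum ends at 89
`filtered` takes the values: [] → [18] → [18, 19] → [18, 19, 26] → [18, 19, 26, 29] → [18, 19, 26, 29, 46] → [18, 19, 26, 29, 46, 56] → [18, 19, 26, 29, 46, 56, 73] → [18, 19, 26, 29, 46, 56, 73, 89]
So `filtered[-1]` = 89

Answer: 89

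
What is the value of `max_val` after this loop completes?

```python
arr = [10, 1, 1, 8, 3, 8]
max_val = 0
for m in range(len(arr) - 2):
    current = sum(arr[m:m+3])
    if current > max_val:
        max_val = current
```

Max sum of 3-element window in [10, 1, 1, 8, 3, 8]
`max_val` takes the values: 0 → 12 → 19

Answer: 19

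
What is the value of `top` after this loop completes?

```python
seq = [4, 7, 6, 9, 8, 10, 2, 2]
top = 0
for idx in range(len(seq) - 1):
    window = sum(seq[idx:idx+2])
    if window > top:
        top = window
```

Max sum of 2-element window in [4, 7, 6, 9, 8, 10, 2, 2]
`top` takes the values: 0 → 11 → 13 → 15 → 17 → 18

Answer: 18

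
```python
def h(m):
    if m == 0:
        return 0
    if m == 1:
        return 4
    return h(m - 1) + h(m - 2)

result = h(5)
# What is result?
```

Build up from base cases: h(0)=0, h(1)=4, h(2)=4, h(3)=8, h(4)=12, h(5)=20

Answer: 20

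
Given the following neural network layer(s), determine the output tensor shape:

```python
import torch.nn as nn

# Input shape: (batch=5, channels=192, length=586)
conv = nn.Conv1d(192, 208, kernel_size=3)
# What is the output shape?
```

Input: (5, 192, 586) -> Output: (5, 208, 584)

Answer: (5, 208, 584)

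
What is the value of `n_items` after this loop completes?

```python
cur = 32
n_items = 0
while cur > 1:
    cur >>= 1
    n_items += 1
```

Count right shifts until 1
`n_items` takes the values: 0 → 1 → 2 → 3 → 4 → 5

Answer: 5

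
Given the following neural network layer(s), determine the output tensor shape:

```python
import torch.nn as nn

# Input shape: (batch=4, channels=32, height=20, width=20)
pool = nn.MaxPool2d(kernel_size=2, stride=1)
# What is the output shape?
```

Input: (4, 32, 20, 20) -> Output: (4, 32, 19, 19)

Answer: (4, 32, 19, 19)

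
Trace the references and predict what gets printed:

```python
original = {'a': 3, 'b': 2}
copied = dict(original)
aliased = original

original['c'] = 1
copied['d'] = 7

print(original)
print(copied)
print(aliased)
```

Key concept: dict() creates copy, assignment creates alias.
Step by step:
`original = {'a': 3, 'b': 2}` → original = {'a': 3, 'b': 2}
`copied = dict(original)` → copied = {'a': 3, 'b': 2}
`aliased = original` → aliased = {'a': 3, 'b': 2} (same object as original)
`original['c'] = 1` → original = {'a': 3, 'b': 2, 'c': 1} (same object as aliased); aliased = {'a': 3, 'b': 2, 'c': 1} (same object as original)
`copied['d'] = 7` → copied = {'a': 3, 'b': 2, 'd': 7}
`print(original)` → prints {'a': 3, 'b': 2, 'c': 1}
`print(copied)` → prints {'a': 3, 'b': 2, 'd': 7}
`print(aliased)` → prints {'a': 3, 'b': 2, 'c': 1}

Answer:
{'a': 3, 'b': 2, 'c': 1}
{'a': 3, 'b': 2, 'd': 7}
{'a': 3, 'b': 2, 'c': 1}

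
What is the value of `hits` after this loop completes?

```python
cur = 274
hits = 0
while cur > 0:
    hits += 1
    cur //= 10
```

Count digits by repeated division by 10
`hits` takes the values: 0 → 1 → 2 → 3

Answer: 3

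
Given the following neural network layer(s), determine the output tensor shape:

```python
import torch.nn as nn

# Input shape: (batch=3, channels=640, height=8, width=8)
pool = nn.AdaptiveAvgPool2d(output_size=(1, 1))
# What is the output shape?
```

Input: (3, 640, 8, 8) -> Output: (3, 640, 1, 1)

Answer: (3, 640, 1, 1)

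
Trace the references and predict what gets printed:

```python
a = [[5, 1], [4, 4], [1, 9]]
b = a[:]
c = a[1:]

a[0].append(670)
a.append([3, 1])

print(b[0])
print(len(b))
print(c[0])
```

Key concept: slice with nested mutation.
Step by step:
`a = [[5, 1], [4, 4], [1, 9]]` → a = [[5, 1], [4, 4], [1, 9]]
`b = a[:]` → b = [[5, 1], [4, 4], [1, 9]]
`c = a[1:]` → c = [[4, 4], [1, 9]]
`a[0].append(670)` → a = [[5, 1, 670], [4, 4], [1, 9]]; b = [[5, 1, 670], [4, 4], [1, 9]]
`a.append([3, 1])` → a = [[5, 1, 670], [4, 4], [1, 9], [3, 1]]
`print(b[0])` → prints [5, 1, 670]
`print(len(b))` → prints 3
`print(c[0])` → prints [4, 4]

Answer:
[5, 1, 670]
3
[4, 4]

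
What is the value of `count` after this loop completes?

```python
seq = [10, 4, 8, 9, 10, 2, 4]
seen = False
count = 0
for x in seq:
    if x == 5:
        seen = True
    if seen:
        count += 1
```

Count elements after first 5 in [10, 4, 8, 9, 10, 2, 4]
`count` takes the values: 0

Answer: 0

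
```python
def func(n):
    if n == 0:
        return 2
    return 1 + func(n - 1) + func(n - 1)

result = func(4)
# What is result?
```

func(n) = 1 + 2·func(n-1), func(0)=2. Closed form: (2+1)·2^4 - 1 = 47.

Answer: 47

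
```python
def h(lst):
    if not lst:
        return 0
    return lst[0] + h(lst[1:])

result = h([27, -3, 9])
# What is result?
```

27 + (-3) + 9 + 0 = 33

Answer: 33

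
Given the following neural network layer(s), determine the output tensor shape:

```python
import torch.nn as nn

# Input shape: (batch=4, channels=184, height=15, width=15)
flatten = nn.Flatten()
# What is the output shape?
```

Input: (4, 184, 15, 15) -> Output: (4, 41400)

Answer: (4, 41400)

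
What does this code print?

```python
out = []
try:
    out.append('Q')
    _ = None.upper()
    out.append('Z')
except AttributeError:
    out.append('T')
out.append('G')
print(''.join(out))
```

Execution trace: 'Q' (try body) → 'T' (except AttributeError) → 'G' (after the try/except). Output: QTG

Answer: QTG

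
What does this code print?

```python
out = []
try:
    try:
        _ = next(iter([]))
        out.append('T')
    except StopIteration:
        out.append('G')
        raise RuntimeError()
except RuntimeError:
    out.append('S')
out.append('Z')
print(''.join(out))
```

Execution trace: 'G' (inner except StopIteration) → 'S' (outer except RuntimeError) → 'Z' (after the try/except). Output: GSZ

Answer: GSZ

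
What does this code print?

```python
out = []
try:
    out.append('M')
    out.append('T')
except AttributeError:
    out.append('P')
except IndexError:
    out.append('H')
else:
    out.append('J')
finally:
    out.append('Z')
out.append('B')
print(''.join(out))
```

Execution trace: 'M' (try body) → 'T' (try body, no exception) → 'J' (else) → 'Z' (finally) → 'B' (after the try/except). Output: MTJZB

Answer: MTJZB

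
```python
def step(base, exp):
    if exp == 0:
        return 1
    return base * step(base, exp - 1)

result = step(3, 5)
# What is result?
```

step(3, 5) = 3 * 3 * 3 * 3 * 3 = 243

Answer: 243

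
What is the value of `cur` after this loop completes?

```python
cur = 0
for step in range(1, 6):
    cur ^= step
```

XOR of 1 to 5
`cur` takes the values: 0 → 1 → 3 → 0 → 4 → 1

Answer: 1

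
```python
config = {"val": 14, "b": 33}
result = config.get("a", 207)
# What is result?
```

Trace:
`config = {"val": 14, "b": 33}` → config = {'val': 14, 'b': 33}
`result = config.get("a", 207)` → result = 207
So result = 207

Answer: 207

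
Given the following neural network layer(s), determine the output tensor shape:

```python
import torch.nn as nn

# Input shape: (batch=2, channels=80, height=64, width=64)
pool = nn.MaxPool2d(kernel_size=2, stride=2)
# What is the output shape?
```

Input: (2, 80, 64, 64) -> Output: (2, 80, 32, 32)

Answer: (2, 80, 32, 32)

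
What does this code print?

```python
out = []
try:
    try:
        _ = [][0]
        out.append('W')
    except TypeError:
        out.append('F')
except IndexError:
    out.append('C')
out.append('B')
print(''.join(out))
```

Execution trace: 'C' (outer except IndexError) → 'B' (after the try/except). Output: CB

Answer: CB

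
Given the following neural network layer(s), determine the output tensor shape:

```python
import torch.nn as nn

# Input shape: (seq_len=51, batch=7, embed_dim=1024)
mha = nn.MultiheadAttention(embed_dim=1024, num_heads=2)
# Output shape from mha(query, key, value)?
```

Input: (51, 7, 1024) -> Output: (51, 7, 1024)

Answer: (51, 7, 1024)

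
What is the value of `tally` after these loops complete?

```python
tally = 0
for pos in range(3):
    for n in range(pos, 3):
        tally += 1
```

Upper triangle: 3 + 2 + ... + 1
`tally` takes the values: 0 → 1 → 2 → 3 → 4 → 5 → 6

Answer: 6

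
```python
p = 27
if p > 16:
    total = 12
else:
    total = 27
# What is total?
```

Trace:
`p = 27` → p = 27
`if p > 16: ...` → p > 16 is True → total = 12
So total = 12

Answer: 12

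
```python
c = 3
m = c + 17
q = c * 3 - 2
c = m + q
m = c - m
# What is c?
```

Trace:
`c = 3` → c = 3
`m = c + 17` → m = 20
`q = c * 3 - 2` → q = 7
`c = m + q` → c = 27
`m = c - m` → m = 7
So c = 27

Answer: 27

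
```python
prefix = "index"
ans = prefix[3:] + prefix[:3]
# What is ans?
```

Trace:
`prefix = "index"` → prefix = 'index'
`ans = prefix[3:] + prefix[:3]` → ans = 'exind'
So ans = 'exind'

Answer: 'exind'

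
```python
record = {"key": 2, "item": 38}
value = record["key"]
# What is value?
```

Trace:
`record = {"key": 2, "item": 38}` → record = {'key': 2, 'item': 38}
`value = record["key"]` → value = 2
So value = 2

Answer: 2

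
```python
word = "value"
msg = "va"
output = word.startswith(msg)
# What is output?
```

Trace:
`word = "value"` → word = 'value'
`msg = "va"` → msg = 'va'
`output = word.startswith(msg)` → output = True
So output = True

Answer: True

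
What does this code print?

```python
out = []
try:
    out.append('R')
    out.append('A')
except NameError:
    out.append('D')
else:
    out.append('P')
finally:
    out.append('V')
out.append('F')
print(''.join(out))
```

Execution trace: 'R' (try body) → 'A' (try body, no exception) → 'P' (else) → 'V' (finally) → 'F' (after the try/except). Output: RAPVF

Answer: RAPVF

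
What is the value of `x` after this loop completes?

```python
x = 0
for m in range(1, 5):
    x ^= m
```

XOR of 1 to 4
`x` takes the values: 0 → 1 → 3 → 0 → 4

Answer: 4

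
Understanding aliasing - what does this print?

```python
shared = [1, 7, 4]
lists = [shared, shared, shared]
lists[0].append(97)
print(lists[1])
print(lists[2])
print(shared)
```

Key concept: list of same reference.
Step by step:
`shared = [1, 7, 4]` → shared = [1, 7, 4]
`lists = [shared, shared, shared]` → lists = [[1, 7, 4], [1, 7, 4], [1, 7, 4]]
`lists[0].append(97)` → shared = [1, 7, 4, 97]; lists = [[1, 7, 4, 97], [1, 7, 4, 97], [1, 7, 4, 97]]
`print(lists[1])` → prints [1, 7, 4, 97]
`print(lists[2])` → prints [1, 7, 4, 97]
`print(shared)` → prints [1, 7, 4, 97]

Answer:
[1, 7, 4, 97]
[1, 7, 4, 97]
[1, 7, 4, 97]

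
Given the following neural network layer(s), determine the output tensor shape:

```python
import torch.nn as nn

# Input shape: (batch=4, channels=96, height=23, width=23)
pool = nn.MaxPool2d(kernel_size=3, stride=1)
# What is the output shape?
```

Input: (4, 96, 23, 23) -> Output: (4, 96, 21, 21)

Answer: (4, 96, 21, 21)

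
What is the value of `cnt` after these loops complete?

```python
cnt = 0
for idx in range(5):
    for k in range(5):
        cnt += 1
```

5 * 5 = 25
`cnt` takes the values: 0 → 1 → 2 → 3 → 4 → 5 → 6 → 7 → 8 → 9 → 10 → 11 → 12 → 13 → 14 → 15 → 16 → 17 → 18 → 19 → 20 → 21 → 22 → 23 → 24 → 25

Answer: 25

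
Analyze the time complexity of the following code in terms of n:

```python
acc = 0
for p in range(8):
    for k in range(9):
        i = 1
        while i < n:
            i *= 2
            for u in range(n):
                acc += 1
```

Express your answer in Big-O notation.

Each loop level contributes: 1 × 1 × log n × n. Multiplying the contributions gives O(n log n).

Answer: O(n log n)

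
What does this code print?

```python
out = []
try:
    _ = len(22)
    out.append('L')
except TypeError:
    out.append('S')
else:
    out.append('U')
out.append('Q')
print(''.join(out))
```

Execution trace: 'S' (except TypeError) → 'Q' (after the try/except). Output: SQ

Answer: SQ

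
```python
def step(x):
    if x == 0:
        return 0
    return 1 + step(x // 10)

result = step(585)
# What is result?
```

Count of digits of 585: 3

Answer: 3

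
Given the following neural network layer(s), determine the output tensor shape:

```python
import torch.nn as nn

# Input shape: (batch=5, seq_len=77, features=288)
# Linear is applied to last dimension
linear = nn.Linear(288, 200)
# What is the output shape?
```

Input: (5, 77, 288) -> Output: (5, 77, 200)

Answer: (5, 77, 200)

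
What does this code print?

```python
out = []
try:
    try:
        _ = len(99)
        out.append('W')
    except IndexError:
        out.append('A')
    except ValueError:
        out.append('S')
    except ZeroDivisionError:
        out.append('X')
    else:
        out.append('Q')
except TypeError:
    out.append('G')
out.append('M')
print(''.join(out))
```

Execution trace: 'G' (outer except TypeError) → 'M' (after the try/except). Output: GM

Answer: GM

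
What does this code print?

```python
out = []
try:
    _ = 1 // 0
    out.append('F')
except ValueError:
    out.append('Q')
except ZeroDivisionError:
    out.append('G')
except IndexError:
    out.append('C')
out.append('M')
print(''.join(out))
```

Execution trace: 'G' (except ZeroDivisionError) → 'M' (after the try/except). Output: GM

Answer: GM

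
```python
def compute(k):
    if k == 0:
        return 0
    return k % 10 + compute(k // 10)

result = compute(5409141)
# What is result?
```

Sum of digits of 5409141: 1 + 4 + 1 + 9 + 0 + 4 + 5 = 24

Answer: 24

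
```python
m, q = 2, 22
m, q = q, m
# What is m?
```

Trace:
`m, q = 2, 22` → m = 2; q = 22
`m, q = q, m` → m = 22; q = 2
So m = 22

Answer: 22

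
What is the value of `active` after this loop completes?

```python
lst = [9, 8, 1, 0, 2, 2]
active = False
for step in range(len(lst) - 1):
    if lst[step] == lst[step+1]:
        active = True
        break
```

Check consecutive duplicates in [9, 8, 1, 0, 2, 2]
`active` takes the values: False → True

Answer: True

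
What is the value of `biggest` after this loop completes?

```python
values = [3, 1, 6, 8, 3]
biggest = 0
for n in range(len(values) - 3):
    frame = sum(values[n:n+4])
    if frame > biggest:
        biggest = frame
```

Max sum of 4-element window in [3, 1, 6, 8, 3]
`biggest` takes the values: 0 → 18

Answer: 18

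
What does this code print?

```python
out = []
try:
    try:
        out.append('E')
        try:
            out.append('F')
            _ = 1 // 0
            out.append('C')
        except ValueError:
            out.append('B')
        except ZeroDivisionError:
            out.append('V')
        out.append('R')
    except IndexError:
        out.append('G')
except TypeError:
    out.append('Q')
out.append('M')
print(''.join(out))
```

Execution trace: 'E' (try body) → 'F' (inner try body) → 'V' (inner except ZeroDivisionError) → 'R' (try body, no exception) → 'M' (after the try/except). Output: EFVRM

Answer: EFVRM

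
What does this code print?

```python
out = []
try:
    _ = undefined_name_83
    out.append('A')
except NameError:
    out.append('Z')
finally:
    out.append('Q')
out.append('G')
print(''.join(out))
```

Execution trace: 'Z' (except NameError) → 'Q' (finally) → 'G' (after the try/except). Output: ZQG

Answer: ZQG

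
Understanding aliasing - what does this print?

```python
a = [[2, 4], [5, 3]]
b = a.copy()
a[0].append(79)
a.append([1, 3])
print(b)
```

Key concept: shallow copy with nested lists.
Step by step:
`a = [[2, 4], [5, 3]]` → a = [[2, 4], [5, 3]]
`b = a.copy()` → b = [[2, 4], [5, 3]]
`a[0].append(79)` → a = [[2, 4, 79], [5, 3]]; b = [[2, 4, 79], [5, 3]]
`a.append([1, 3])` → a = [[2, 4, 79], [5, 3], [1, 3]]
`print(b)` → prints [[2, 4, 79], [5, 3]]

Answer: [[2, 4, 79], [5, 3]]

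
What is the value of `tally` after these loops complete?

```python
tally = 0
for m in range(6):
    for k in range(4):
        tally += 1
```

6 * 4 = 24
`tally` takes the values: 0 → 1 → 2 → 3 → 4 → 5 → 6 → 7 → 8 → 9 → 10 → 11 → 12 → 13 → 14 → 15 → 16 → 17 → 18 → 19 → 20 → 21 → 22 → 23 → 24

Answer: 24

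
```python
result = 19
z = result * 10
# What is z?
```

Trace:
`result = 19` → result = 19
`z = result * 10` → z = 190
So z = 190

Answer: 190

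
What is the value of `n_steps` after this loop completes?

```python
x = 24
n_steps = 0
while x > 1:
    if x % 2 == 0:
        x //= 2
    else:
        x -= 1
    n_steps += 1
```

Steps to reduce 24 to 1
`n_steps` takes the values: 0 → 1 → 2 → 3 → 4 → 5

Answer: 5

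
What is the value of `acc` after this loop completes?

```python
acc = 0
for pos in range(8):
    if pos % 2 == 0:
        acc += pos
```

Sum of even numbers 0 to 7
`acc` takes the values: 0 → 2 → 6 → 12

Answer: 12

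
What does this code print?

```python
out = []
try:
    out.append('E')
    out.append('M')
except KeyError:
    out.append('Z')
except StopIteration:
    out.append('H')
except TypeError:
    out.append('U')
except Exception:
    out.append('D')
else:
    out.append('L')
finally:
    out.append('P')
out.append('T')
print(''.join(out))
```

Execution trace: 'E' (try body) → 'M' (try body, no exception) → 'L' (else) → 'P' (finally) → 'T' (after the try/except). Output: EMLPT

Answer: EMLPT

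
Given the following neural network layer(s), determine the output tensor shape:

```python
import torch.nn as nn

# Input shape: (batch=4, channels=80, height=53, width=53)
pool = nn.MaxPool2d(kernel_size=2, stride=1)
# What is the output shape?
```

Input: (4, 80, 53, 53) -> Output: (4, 80, 52, 52)

Answer: (4, 80, 52, 52)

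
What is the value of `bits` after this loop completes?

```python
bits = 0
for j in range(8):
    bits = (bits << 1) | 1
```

Build 8 consecutive 1-bits: 0b11111111
`bits` takes the values: 0 → 1 → 3 → 7 → 15 → 31 → 63 → 127 → 255

Answer: 255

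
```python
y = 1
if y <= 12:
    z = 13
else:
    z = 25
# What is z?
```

Trace:
`y = 1` → y = 1
`if y <= 12: ...` → y <= 12 is True → z = 13
So z = 13

Answer: 13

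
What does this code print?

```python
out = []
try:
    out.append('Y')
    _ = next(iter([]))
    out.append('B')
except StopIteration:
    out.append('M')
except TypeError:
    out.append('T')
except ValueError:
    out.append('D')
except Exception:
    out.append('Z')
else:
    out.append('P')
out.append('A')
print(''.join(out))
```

Execution trace: 'Y' (try body) → 'M' (except StopIteration) → 'A' (after the try/except). Output: YMA

Answer: YMA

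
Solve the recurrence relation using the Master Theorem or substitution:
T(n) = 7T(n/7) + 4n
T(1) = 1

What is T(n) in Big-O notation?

By Master Theorem: a=7, b=7, f(n)=4n. Since log_7(7) = 1 and f(n) = Θ(n^1), Case 2 applies. T(n) = O(n log n).

Answer: O(n log n)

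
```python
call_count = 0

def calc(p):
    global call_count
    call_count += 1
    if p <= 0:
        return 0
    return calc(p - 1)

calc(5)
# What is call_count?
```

Linear recursion stepping by 1: 6 calls from p=5 down to ≤0.

Answer: 6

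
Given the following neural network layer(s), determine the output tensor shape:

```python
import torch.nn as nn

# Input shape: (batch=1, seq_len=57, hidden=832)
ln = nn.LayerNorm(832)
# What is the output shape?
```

Input: (1, 57, 832) -> Output: (1, 57, 832)

Answer: (1, 57, 832)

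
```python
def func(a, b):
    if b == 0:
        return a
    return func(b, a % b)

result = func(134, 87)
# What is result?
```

func(134, 87) -> func(87, 47) -> func(47, 40) -> func(40, 7) -> func(7, 5) -> func(5, 2) -> func(2, 1) -> func(1, 0) -> 1

Answer: 1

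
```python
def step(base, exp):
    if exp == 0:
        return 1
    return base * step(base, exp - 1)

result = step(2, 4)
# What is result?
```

step(2, 4) = 2 * 2 * 2 * 2 = 16

Answer: 16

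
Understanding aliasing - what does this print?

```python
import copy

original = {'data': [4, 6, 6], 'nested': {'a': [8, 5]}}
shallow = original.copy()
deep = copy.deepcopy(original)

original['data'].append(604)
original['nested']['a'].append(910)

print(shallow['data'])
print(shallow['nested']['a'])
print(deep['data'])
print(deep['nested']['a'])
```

Key concept: comparing shallow vs deep copy.
Step by step:
`original = {'data': [4, 6, 6], 'nested': {'a': [8, 5]}}` → original = {'data': [4, 6, 6], 'nested': {'a': [8, 5]}}
`shallow = original.copy()` → shallow = {'data': [4, 6, 6], 'nested': {'a': [8, 5]}}
`deep = copy.deepcopy(original)` → deep = {'data': [4, 6, 6], 'nested': {'a': [8, 5]}}
`original['data'].append(604)` → original = {'data': [4, 6, 6, 604], 'nested': {'a': [8, 5]}}; shallow = {'data': [4, 6, 6, 604], 'nested': {'a': [8, 5]}}
`original['nested']['a'].append(910)` → original = {'data': [4, 6, 6, 604], 'nested': {'a': [8, 5, 910]}}; shallow = {'data': [4, 6, 6, 604], 'nested': {'a': [8, 5, 910]}}
`print(shallow['data'])` → prints [4, 6, 6, 604]
`print(shallow['nested']['a'])` → prints [8, 5, 910]
`print(deep['data'])` → prints [4, 6, 6]
`print(deep['nested']['a'])` → prints [8, 5]

Answer:
[4, 6, 6, 604]
[8, 5, 910]
[4, 6, 6]
[8, 5]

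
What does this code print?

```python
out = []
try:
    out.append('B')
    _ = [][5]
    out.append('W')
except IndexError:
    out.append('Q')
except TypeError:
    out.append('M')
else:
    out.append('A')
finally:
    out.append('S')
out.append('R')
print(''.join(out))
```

Execution trace: 'B' (try body) → 'Q' (except IndexError) → 'S' (finally) → 'R' (after the try/except). Output: BQSR

Answer: BQSR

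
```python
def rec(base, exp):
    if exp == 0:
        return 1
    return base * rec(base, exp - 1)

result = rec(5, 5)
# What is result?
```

rec(5, 5) = 5 * 5 * 5 * 5 * 5 = 3125

Answer: 3125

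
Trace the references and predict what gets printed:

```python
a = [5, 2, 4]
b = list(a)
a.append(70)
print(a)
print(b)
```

Key concept: list() constructor creates copy.
Step by step:
`a = [5, 2, 4]` → a = [5, 2, 4]
`b = list(a)` → b = [5, 2, 4]
`a.append(70)` → a = [5, 2, 4, 70]
`print(a)` → prints [5, 2, 4, 70]
`print(b)` → prints [5, 2, 4]

Answer:
[5, 2, 4, 70]
[5, 2, 4]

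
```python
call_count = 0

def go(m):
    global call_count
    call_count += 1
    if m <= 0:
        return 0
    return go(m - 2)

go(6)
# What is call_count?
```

Linear recursion stepping by 2: 4 calls from m=6 down to ≤0.

Answer: 4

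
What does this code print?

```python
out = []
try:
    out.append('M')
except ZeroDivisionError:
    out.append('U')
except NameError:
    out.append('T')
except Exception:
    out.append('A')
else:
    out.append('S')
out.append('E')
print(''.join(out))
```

Execution trace: 'M' (try body, no exception) → 'S' (else) → 'E' (after the try/except). Output: MSE

Answer: MSE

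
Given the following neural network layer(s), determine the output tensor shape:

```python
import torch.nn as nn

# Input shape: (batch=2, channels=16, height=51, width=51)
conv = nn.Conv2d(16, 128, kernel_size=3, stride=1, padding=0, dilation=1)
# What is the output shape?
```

Input: (2, 16, 51, 51) -> Output: (2, 128, 49, 49)

Answer: (2, 128, 49, 49)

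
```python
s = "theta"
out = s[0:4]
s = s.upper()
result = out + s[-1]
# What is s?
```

Trace:
`s = "theta"` → s = 'theta'
`out = s[0:4]` → out = 'thet'
`s = s.upper()` → s = 'THETA'
`result = out + s[-1]` → result = 'thetA'
So s = 'THETA'

Answer: 'THETA'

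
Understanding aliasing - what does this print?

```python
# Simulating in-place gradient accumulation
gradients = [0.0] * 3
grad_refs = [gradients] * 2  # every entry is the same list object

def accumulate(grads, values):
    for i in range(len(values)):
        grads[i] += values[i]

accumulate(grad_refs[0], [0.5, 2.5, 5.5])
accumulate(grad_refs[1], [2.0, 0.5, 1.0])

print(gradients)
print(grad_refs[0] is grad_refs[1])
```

Key concept: gradient accumulation aliasing.
Step by step:
`gradients = [0.0] * 3` → gradients = [0.0, 0.0, 0.0]
`grad_refs = [gradients] * 2` → grad_refs = [[0.0, 0.0, 0.0], [0.0, 0.0, 0.0]]
`accumulate(grad_refs[0], [0.5, 2.5, 5.5])` → gradients = [0.5, 2.5, 5.5]; grad_refs = [[0.5, 2.5, 5.5], [0.5, 2.5, 5.5]]
`accumulate(grad_refs[1], [2.0, 0.5, 1.0])` → gradients = [2.5, 3.0, 6.5]; grad_refs = [[2.5, 3.0, 6.5], [2.5, 3.0, 6.5]]
`print(gradients)` → prints [2.5, 3.0, 6.5]
`print(grad_refs[0] is grad_refs[1])` → prints True

Answer:
[2.5, 3.0, 6.5]
True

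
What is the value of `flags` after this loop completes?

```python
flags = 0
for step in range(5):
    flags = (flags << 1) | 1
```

Build 5 consecutive 1-bits: 0b11111
`flags` takes the values: 0 → 1 → 3 → 7 → 15 → 31

Answer: 31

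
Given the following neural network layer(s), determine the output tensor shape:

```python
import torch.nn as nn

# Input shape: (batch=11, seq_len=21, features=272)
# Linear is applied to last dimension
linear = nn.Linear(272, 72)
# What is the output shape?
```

Input: (11, 21, 272) -> Output: (11, 21, 72)

Answer: (11, 21, 72)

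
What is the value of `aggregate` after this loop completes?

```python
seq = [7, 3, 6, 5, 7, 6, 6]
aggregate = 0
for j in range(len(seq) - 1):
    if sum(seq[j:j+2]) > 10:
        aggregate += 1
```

Count windows with sum > 10
`aggregate` takes the values: 0 → 1 → 2 → 3 → 4

Answer: 4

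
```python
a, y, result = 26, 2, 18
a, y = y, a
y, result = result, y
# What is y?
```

Trace:
`a, y, result = 26, 2, 18` → a = 26; y = 2; result = 18
`a, y = y, a` → a = 2; y = 26
`y, result = result, y` → y = 18; result = 26
So y = 18

Answer: 18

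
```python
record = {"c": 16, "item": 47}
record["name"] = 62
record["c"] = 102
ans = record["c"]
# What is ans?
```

Trace:
`record = {"c": 16, "item": 47}` → record = {'c': 16, 'item': 47}
`record["name"] = 62` → record = {'c': 16, 'item': 47, 'name': 62}
`record["c"] = 102` → record = {'c': 102, 'item': 47, 'name': 62}
`ans = record["c"]` → ans = 102
So ans = 102

Answer: 102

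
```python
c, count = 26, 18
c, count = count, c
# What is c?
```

Trace:
`c, count = 26, 18` → c = 26; count = 18
`c, count = count, c` → c = 18; count = 26
So c = 18

Answer: 18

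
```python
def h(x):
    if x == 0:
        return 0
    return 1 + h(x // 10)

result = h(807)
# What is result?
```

Count of digits of 807: 3

Answer: 3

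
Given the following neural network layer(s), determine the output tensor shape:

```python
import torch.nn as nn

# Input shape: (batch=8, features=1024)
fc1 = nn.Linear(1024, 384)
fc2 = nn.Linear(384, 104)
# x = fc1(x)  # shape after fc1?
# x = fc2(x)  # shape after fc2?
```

Input: (8, 1024) -> after fc1: (8, 384) -> Output: (8, 104)

Answer: (8, 104)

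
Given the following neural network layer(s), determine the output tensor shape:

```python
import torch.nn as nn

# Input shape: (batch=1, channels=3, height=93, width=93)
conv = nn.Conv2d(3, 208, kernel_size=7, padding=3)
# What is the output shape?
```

Input: (1, 3, 93, 93) -> Output: (1, 208, 93, 93)

Answer: (1, 208, 93, 93)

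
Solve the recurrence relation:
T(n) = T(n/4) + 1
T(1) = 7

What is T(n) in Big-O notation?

Each step divides n by 4 and adds 1. After log_4(n) steps we reach T(1)=7. So T(n) = 1·log_4(n) + 7 = O(log n).

Answer: O(log n)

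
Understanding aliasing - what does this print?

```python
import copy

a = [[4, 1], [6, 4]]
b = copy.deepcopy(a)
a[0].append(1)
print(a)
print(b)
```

Key concept: deep copy is fully independent.
Step by step:
`a = [[4, 1], [6, 4]]` → a = [[4, 1], [6, 4]]
`b = copy.deepcopy(a)` → b = [[4, 1], [6, 4]]
`a[0].append(1)` → a = [[4, 1, 1], [6, 4]]
`print(a)` → prints [[4, 1, 1], [6, 4]]
`print(b)` → prints [[4, 1], [6, 4]]

Answer:
[[4, 1, 1], [6, 4]]
[[4, 1], [6, 4]]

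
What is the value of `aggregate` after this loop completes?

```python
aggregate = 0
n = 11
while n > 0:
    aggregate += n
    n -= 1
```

Sum 11 down to 1
`aggregate` takes the values: 0 → 11 → 21 → 30 → 38 → 45 → 51 → 56 → 60 → 63 → 65 → 66

Answer: 66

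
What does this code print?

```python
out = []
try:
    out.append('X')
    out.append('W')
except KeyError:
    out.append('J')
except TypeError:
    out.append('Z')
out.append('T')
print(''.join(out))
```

Execution trace: 'X' (try body) → 'W' (try body, no exception) → 'T' (after the try/except). Output: XWT

Answer: XWT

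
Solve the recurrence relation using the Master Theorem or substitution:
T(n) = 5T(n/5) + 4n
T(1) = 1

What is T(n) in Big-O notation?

By Master Theorem: a=5, b=5, f(n)=4n. Since log_5(5) = 1 and f(n) = Θ(n^1), Case 2 applies. T(n) = O(n log n).

Answer: O(n log n)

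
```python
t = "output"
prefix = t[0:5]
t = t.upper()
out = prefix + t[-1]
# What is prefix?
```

Trace:
`t = "output"` → t = 'output'
`prefix = t[0:5]` → prefix = 'outpu'
`t = t.upper()` → t = 'OUTPUT'
`out = prefix + t[-1]` → out = 'outpuT'
So prefix = 'outpu'

Answer: 'outpu'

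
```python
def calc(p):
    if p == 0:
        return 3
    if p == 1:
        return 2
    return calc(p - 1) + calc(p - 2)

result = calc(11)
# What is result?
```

Build up from base cases: calc(0)=3, calc(1)=2, calc(2)=5, calc(3)=7, calc(4)=12, calc(5)=19, calc(6)=31, ..., calc(11)=343

Answer: 343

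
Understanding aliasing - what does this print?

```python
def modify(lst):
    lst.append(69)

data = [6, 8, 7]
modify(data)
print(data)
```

Key concept: function modifies passed list.
Step by step:
`data = [6, 8, 7]` → data = [6, 8, 7]
`modify(data)` → data = [6, 8, 7, 69]
`print(data)` → prints [6, 8, 7, 69]

Answer: [6, 8, 7, 69]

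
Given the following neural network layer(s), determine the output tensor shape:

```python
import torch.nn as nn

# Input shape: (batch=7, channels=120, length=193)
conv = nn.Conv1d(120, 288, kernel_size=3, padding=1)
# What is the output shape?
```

Input: (7, 120, 193) -> Output: (7, 288, 193)

Answer: (7, 288, 193)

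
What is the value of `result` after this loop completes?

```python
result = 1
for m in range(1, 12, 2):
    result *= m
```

Product of 1, 3, 5, ... up to 11
`result` takes the values: 1 → 3 → 15 → 105 → 945 → 10395

Answer: 10395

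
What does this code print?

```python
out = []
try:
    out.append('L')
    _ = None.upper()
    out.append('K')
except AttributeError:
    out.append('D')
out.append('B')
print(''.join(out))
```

Execution trace: 'L' (try body) → 'D' (except AttributeError) → 'B' (after the try/except). Output: LDB

Answer: LDB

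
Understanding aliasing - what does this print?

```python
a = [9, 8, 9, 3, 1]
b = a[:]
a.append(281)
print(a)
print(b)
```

Key concept: slice [:] creates copy.
Step by step:
`a = [9, 8, 9, 3, 1]` → a = [9, 8, 9, 3, 1]
`b = a[:]` → b = [9, 8, 9, 3, 1]
`a.append(281)` → a = [9, 8, 9, 3, 1, 281]
`print(a)` → prints [9, 8, 9, 3, 1, 281]
`print(b)` → prints [9, 8, 9, 3, 1]

Answer:
[9, 8, 9, 3, 1, 281]
[9, 8, 9, 3, 1]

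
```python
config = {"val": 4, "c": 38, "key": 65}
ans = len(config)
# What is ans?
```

Trace:
`config = {"val": 4, "c": 38, "key": 65}` → config = {'val': 4, 'c': 38, 'key': 65}
`ans = len(config)` → ans = 3
So ans = 3

Answer: 3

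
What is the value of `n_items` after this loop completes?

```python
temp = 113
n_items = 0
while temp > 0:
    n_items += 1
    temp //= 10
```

Count digits by repeated division by 10
`n_items` takes the values: 0 → 1 → 2 → 3

Answer: 3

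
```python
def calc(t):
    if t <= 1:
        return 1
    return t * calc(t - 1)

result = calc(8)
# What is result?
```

calc(8) = 8 * 7 * 6 * 5 * 4 * 3 * 2 * 1 = 40320

Answer: 40320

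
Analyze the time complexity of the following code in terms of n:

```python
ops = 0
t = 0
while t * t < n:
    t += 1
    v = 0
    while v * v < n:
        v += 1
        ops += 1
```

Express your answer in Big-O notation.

Each loop level contributes: √n × √n. Multiplying the contributions gives O(n).

Answer: O(n)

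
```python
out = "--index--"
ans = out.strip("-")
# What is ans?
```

Trace:
`out = "--index--"` → out = '--index--'
`ans = out.strip("-")` → ans = 'index'
So ans = 'index'

Answer: 'index'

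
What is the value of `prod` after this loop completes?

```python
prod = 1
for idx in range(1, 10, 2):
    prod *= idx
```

Product of 1, 3, 5, ... up to 9
`prod` takes the values: 1 → 3 → 15 → 105 → 945

Answer: 945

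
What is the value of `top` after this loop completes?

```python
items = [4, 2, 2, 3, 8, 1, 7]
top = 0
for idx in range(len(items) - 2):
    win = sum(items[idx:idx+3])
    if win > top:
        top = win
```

Max sum of 3-element window in [4, 2, 2, 3, 8, 1, 7]
`top` takes the values: 0 → 8 → 13 → 16

Answer: 16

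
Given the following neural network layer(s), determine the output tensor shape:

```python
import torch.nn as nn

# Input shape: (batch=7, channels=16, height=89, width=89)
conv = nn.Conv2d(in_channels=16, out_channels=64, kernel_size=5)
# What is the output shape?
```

Input: (7, 16, 89, 89) -> Output: (7, 64, 85, 85)

Answer: (7, 64, 85, 85)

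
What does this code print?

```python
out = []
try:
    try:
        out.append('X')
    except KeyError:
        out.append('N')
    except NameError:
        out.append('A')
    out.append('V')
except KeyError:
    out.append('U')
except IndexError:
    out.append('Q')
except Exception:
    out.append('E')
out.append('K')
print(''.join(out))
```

Execution trace: 'X' (inner try body, no exception) → 'V' (try body, no exception) → 'K' (after the try/except). Output: XVK

Answer: XVK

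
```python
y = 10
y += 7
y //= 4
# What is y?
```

Trace:
`y = 10` → y = 10
`y += 7` → y = 17
`y //= 4` → y = 4
So y = 4

Answer: 4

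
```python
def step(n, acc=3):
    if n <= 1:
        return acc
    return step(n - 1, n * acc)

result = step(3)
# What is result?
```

Accumulator trace (n, acc): (3, 3) -> (2, 9) -> (1, 18) -> return 18

Answer: 18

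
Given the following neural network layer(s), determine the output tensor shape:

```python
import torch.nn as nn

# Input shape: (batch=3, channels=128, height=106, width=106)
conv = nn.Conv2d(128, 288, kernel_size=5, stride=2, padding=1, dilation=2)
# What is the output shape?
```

Input: (3, 128, 106, 106) -> Output: (3, 288, 50, 50)

Answer: (3, 288, 50, 50)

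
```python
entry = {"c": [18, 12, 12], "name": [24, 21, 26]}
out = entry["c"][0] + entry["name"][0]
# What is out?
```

Trace:
`entry = {"c": [18, 12, 12], "name": [24, 21, 26]}` → entry = {'c': [18, 12, 12], 'name': [24, 21, 26]}
`out = entry["c"][0] + entry["name"][0]` → out = 42
So out = 42

Answer: 42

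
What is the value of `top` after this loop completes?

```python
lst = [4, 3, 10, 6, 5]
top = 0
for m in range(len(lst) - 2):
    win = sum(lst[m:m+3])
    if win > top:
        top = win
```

Max sum of 3-element window in [4, 3, 10, 6, 5]
`top` takes the values: 0 → 17 → 19 → 21

Answer: 21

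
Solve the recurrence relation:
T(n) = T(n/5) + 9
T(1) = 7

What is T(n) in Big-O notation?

Each step divides n by 5 and adds 9. After log_5(n) steps we reach T(1)=7. So T(n) = 9·log_5(n) + 7 = O(log n).

Answer: O(log n)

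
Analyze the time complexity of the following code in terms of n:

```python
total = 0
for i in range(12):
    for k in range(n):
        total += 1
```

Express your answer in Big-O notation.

Each loop level contributes: 1 × n. Multiplying the contributions gives O(n).

Answer: O(n)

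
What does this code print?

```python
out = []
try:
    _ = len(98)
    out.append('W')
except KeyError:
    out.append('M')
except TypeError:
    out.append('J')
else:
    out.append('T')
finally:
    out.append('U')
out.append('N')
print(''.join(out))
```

Execution trace: 'J' (except TypeError) → 'U' (finally) → 'N' (after the try/except). Output: JUN

Answer: JUN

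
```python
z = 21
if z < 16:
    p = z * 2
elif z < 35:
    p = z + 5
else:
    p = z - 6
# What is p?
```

Trace:
`z = 21` → z = 21
`if z < 16: ...` → z < 16 is False, z < 35 is True → p = 26
So p = 26

Answer: 26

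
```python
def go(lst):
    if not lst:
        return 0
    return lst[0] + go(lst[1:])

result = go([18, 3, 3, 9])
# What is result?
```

18 + 3 + 3 + 9 + 0 = 33

Answer: 33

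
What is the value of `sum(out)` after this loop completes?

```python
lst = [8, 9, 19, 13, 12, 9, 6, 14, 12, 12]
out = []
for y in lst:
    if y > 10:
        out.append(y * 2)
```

Sum of doubled values > 10
`out` takes the values: [] → [38] → [38, 26] → [38, 26, 24] → [38, 26, 24, 28] → [38, 26, 24, 28, 24] → [38, 26, 24, 28, 24, 24]
So `sum(out)` = 164

Answer: 164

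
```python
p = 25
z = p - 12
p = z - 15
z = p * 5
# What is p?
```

Trace:
`p = 25` → p = 25
`z = p - 12` → z = 13
`p = z - 15` → p = -2
`z = p * 5` → z = -10
So p = -2

Answer: -2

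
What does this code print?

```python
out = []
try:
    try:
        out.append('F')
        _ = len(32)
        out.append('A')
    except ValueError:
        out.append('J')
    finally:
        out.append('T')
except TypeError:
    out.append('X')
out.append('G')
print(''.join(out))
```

Execution trace: 'F' (inner try body) → 'T' (inner finally) → 'X' (outer except TypeError) → 'G' (after the try/except). Output: FTXG

Answer: FTXG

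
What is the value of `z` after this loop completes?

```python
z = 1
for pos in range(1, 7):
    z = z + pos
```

Start at 1, add 1 through 6
`z` takes the values: 1 → 2 → 4 → 7 → 11 → 16 → 22

Answer: 22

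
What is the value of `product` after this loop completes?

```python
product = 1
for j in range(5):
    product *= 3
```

3^5 = 243
`product` takes the values: 1 → 3 → 9 → 27 → 81 → 243

Answer: 243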